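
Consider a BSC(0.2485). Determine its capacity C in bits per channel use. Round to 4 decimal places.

Binary symmetric channel: C = 1 − h₂(ε) where h₂ is the binary entropy function.
h₂(0.2485) = −0.2485·log₂0.2485 − 0.7515·log₂0.7515 = 0.8089.
C = 1 − 0.8089 = 0.1911 bits per channel use.

0.1911 bits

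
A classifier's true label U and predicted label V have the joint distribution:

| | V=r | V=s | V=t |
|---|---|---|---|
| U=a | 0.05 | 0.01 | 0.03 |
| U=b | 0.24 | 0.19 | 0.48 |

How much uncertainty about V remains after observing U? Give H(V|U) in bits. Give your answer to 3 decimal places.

1.455 bits

Marginals: p(U) = (0.0900, 0.9100), p(V) = (0.2900, 0.2000, 0.5100).
H(V|U) = Σ p(U) · H(V|U=·).
  U=a: p=0.0900, H(V|U=a) = 1.3516
  U=b: p=0.9100, H(V|U=b) = 1.4657
Weighted sum = 1.455 bits.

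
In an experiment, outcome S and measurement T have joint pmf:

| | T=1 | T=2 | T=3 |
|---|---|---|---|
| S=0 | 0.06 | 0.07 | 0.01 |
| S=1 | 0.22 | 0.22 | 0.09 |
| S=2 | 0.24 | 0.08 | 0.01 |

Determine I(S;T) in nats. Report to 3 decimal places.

0.054 nats

Marginals: p(S) = (0.1400, 0.5300, 0.3300), p(T) = (0.5200, 0.3700, 0.1100).
I(S;T) = Σ p(x,y)·ln[p(x,y)/(p(x)p(y))].
  (0,1): 0.06·ln(0.8242) = -0.0116
  (0,2): 0.07·ln(1.3514) = 0.0211
  (0,3): 0.01·ln(0.6494) = -0.0043
  (1,1): 0.22·ln(0.7983) = -0.0496
  (1,2): 0.22·ln(1.1219) = 0.0253
  (1,3): 0.09·ln(1.5437) = 0.0391
  (2,1): 0.24·ln(1.3986) = 0.0805
  (2,2): 0.08·ln(0.6552) = -0.0338
  (2,3): 0.01·ln(0.2755) = -0.0129
Sum = 0.054 nats.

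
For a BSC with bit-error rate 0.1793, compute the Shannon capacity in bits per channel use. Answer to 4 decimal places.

Binary symmetric channel: C = 1 − h₂(ε) where h₂ is the binary entropy function.
h₂(0.1793) = −0.1793·log₂0.1793 − 0.8207·log₂0.8207 = 0.6785.
C = 1 − 0.6785 = 0.3215 bits per channel use.

0.3215 bits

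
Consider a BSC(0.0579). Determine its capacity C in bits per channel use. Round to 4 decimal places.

Binary symmetric channel: C = 1 − h₂(ε) where h₂ is the binary entropy function.
h₂(0.0579) = −0.0579·log₂0.0579 − 0.9421·log₂0.9421 = 0.3191.
C = 1 − 0.3191 = 0.6809 bits per channel use.

0.6809 bits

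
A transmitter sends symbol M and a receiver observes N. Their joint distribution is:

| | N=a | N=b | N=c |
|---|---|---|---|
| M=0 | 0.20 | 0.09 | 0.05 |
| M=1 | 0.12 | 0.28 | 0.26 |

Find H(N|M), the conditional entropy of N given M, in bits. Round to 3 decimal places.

Marginals: p(M) = (0.3400, 0.6600), p(N) = (0.3200, 0.3700, 0.3100).
H(N|M) = Σ p(M) · H(N|M=·).
  M=0: p=0.3400, H(N|M=0) = 1.3646
  M=1: p=0.6600, H(N|M=1) = 1.5014
Weighted sum = 1.455 bits.

1.455 bits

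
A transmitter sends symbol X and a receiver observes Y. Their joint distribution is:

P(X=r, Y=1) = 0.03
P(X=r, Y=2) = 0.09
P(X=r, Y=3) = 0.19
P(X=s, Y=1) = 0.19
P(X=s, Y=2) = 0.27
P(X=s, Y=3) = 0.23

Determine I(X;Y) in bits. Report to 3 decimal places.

Marginals: p(X) = (0.3100, 0.6900), p(Y) = (0.2200, 0.3600, 0.4200).
I(X;Y) = Σ p(x,y)·log₂[p(x,y)/(p(x)p(y))].
  (r,1): 0.03·log₂(0.4399) = -0.0355
  (r,2): 0.09·log₂(0.8065) = -0.0279
  (r,3): 0.19·log₂(1.4593) = 0.1036
  (s,1): 0.19·log₂(1.2516) = 0.0615
  (s,2): 0.27·log₂(1.0870) = 0.0325
  (s,3): 0.23·log₂(0.7937) = -0.0767
Sum = 0.057 bits.

0.057 bits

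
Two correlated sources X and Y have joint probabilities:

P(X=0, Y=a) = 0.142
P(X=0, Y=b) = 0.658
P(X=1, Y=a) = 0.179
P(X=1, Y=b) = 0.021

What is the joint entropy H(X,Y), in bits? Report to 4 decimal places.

H(X,Y) = −Σ p(x,y)·log₂ p(x,y) over all 4 cells.
  cell (0,a): −0.142·log₂0.142 = 0.39988
  cell (0,b): −0.658·log₂0.658 = 0.39733
  cell (1,a): −0.179·log₂0.179 = 0.44427
  cell (1,b): −0.021·log₂0.021 = 0.11704
Sum = 1.3585 bits.

1.3585 bits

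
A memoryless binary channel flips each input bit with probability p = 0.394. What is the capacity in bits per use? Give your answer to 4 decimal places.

0.0327 bits

Binary symmetric channel: C = 1 − h₂(ε) where h₂ is the binary entropy function.
h₂(0.394) = −0.394·log₂0.394 − 0.606·log₂0.606 = 0.9673.
C = 1 − 0.9673 = 0.0327 bits per channel use.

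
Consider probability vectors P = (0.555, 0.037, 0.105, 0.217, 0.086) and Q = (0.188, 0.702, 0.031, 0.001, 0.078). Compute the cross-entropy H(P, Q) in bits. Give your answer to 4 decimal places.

H(P,Q) = −Σ p·log₂ q.
  −0.555·log₂(0.188) = 1.33821
  −0.037·log₂(0.702) = 0.01889
  −0.105·log₂(0.031) = 0.52622
  −0.217·log₂(0.001) = 2.16258
  −0.086·log₂(0.078) = 0.31651
H(P,Q) = 4.3624 bits.

4.3624 bits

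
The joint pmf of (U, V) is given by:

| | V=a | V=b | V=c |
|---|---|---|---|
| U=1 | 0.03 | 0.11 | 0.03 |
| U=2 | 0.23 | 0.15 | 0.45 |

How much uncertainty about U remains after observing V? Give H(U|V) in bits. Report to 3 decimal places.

0.552 bits

Marginals: p(U) = (0.1700, 0.8300), p(V) = (0.2600, 0.2600, 0.4800).
H(U|V) = Σ p(V) · H(U|V=·).
  V=a: p=0.2600, H(U|V=a) = 0.5159
  V=b: p=0.2600, H(U|V=b) = 0.9829
  V=c: p=0.4800, H(U|V=c) = 0.3373
Weighted sum = 0.552 bits.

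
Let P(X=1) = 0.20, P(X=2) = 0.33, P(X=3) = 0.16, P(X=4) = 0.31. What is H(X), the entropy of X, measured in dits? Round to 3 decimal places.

H(X) = −Σ p·log₁₀ p.
  −(0.20)·log₁₀(0.20) = 0.1398
  −(0.33)·log₁₀(0.33) = 0.1589
  −(0.16)·log₁₀(0.16) = 0.1273
  −(0.31)·log₁₀(0.31) = 0.1577
Sum: 0.1398 + 0.1589 + 0.1273 + 0.1577 = 0.584 dits.

0.584 dits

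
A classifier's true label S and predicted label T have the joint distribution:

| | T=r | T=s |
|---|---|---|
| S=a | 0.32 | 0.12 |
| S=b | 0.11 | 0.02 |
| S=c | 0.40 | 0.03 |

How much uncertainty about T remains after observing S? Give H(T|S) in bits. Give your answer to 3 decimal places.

Marginals: p(S) = (0.4400, 0.1300, 0.4300), p(T) = (0.8300, 0.1700).
H(T|S) = Σ p(S) · H(T|S=·).
  S=a: p=0.4400, H(T|S=a) = 0.8454
  S=b: p=0.1300, H(T|S=b) = 0.6194
  S=c: p=0.4300, H(T|S=c) = 0.3651
Weighted sum = 0.609 bits.

0.609 bits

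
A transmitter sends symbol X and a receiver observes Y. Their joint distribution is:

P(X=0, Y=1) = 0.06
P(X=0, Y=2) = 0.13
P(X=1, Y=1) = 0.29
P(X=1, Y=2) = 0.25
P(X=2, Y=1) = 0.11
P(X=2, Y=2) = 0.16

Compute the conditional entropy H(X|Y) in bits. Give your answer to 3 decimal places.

Chain rule: H(X|Y) = H(X,Y) − H(Y).
Marginals: p(X) = (0.1900, 0.5400, 0.2700), p(Y) = (0.4600, 0.5400).
H(X,Y) = 2.4174 bits; H(Y) = 0.9954 bits.
H(X|Y) = 2.4174 − 0.9954 = 1.422 bits.

1.422 bits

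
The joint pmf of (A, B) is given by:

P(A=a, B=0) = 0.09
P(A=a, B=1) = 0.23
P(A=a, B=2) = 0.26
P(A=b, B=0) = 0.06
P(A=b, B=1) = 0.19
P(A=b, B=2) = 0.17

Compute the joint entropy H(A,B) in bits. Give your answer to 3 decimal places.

H(A,B) = −Σ p(x,y)·log₂ p(x,y) over all 6 cells.
  cell (a,0): −0.09·log₂0.09 = 0.3127
  cell (a,1): −0.23·log₂0.23 = 0.4877
  cell (a,2): −0.26·log₂0.26 = 0.5053
  cell (b,0): −0.06·log₂0.06 = 0.2435
  cell (b,1): −0.19·log₂0.19 = 0.4552
  cell (b,2): −0.17·log₂0.17 = 0.4346
Sum = 2.439 bits.

2.439 bits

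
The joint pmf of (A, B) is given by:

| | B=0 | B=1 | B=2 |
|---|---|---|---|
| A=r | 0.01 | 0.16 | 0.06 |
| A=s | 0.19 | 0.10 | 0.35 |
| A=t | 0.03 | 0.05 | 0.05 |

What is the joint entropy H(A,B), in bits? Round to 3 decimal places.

2.634 bits

H(A,B) = −Σ p(x,y)·log₂ p(x,y) over all 9 cells.
  cell (r,0): −0.01·log₂0.01 = 0.0664
  cell (r,1): −0.16·log₂0.16 = 0.4230
  cell (r,2): −0.06·log₂0.06 = 0.2435
  cell (s,0): −0.19·log₂0.19 = 0.4552
  cell (s,1): −0.10·log₂0.10 = 0.3322
  cell (s,2): −0.35·log₂0.35 = 0.5301
  cell (t,0): −0.03·log₂0.03 = 0.1518
  cell (t,1): −0.05·log₂0.05 = 0.2161
  cell (t,2): −0.05·log₂0.05 = 0.2161
Sum = 2.634 bits.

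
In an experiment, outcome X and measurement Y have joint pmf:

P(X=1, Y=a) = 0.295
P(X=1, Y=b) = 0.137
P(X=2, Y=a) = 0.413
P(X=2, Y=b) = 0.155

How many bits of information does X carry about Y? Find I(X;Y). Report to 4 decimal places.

Marginals: p(X) = (0.4320, 0.5680), p(Y) = (0.7080, 0.2920).
I(X;Y) = H(X) + H(Y) − H(X,Y).
H(X) = 0.9866, H(Y) = 0.8713, H(X,Y) = 1.8562.
I(X;Y) = 0.9866 + 0.8713 − 1.8562 = 0.0017 bits.

0.0017 bits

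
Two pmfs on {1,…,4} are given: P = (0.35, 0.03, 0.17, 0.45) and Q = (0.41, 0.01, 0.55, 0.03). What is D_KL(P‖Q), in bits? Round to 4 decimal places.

1.4378 bits

D(P‖Q) = Σ p·log₂(p/q).
  0.35·log₂(0.35/0.41) = -0.07989
  0.03·log₂(0.03/0.01) = 0.04755
  0.17·log₂(0.17/0.55) = -0.28796
  0.45·log₂(0.45/0.03) = 1.75810
D(P‖Q) = 1.4378 bits.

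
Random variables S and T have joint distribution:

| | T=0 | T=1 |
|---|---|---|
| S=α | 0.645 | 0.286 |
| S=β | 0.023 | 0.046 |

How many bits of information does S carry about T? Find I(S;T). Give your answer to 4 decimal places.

0.0251 bits

Marginals: p(S) = (0.9310, 0.0690), p(T) = (0.6680, 0.3320).
I(S;T) = Σ p(x,y)·log₂[p(x,y)/(p(x)p(y))].
  (α,0): 0.645·log₂(1.0371) = 0.03393
  (α,1): 0.286·log₂(0.9253) = -0.03204
  (β,0): 0.023·log₂(0.4990) = -0.02307
  (β,1): 0.046·log₂(2.0080) = 0.04627
Sum = 0.0251 bits.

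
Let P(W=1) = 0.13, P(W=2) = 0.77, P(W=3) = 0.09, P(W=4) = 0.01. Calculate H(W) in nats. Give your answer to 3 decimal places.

H(W) = −Σ p·ln p.
  −(0.13)·ln(0.13) = 0.2652
  −(0.77)·ln(0.77) = 0.2013
  −(0.09)·ln(0.09) = 0.2167
  −(0.01)·ln(0.01) = 0.0461
Sum: 0.2652 + 0.2013 + 0.2167 + 0.0461 = 0.729 nats.

0.729 nats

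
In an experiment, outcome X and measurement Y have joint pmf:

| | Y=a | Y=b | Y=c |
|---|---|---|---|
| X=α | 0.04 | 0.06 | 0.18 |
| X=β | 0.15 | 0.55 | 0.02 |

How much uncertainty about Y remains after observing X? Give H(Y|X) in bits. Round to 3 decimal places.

1.017 bits

Chain rule: H(Y|X) = H(X,Y) − H(X).
Marginals: p(X) = (0.2800, 0.7200), p(Y) = (0.1900, 0.6100, 0.2000).
H(X,Y) = 1.8724 bits; H(X) = 0.8555 bits.
H(Y|X) = 1.8724 − 0.8555 = 1.017 bits.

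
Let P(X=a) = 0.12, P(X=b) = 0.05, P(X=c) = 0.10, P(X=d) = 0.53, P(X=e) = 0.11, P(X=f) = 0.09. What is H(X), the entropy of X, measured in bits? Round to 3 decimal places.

2.064 bits

H(X) = −Σ p·log₂ p.
  −(0.12)·log₂(0.12) = 0.3671
  −(0.05)·log₂(0.05) = 0.2161
  −(0.10)·log₂(0.10) = 0.3322
  −(0.53)·log₂(0.53) = 0.4854
  −(0.11)·log₂(0.11) = 0.3503
  −(0.09)·log₂(0.09) = 0.3127
Sum: 0.3671 + 0.2161 + 0.3322 + 0.4854 + 0.3503 + 0.3127 = 2.064 bits.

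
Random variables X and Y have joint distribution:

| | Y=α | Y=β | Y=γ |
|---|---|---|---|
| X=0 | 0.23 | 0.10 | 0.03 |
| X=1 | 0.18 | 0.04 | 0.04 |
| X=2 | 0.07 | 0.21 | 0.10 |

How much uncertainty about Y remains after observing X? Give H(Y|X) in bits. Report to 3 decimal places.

1.296 bits

Marginals: p(X) = (0.3600, 0.2600, 0.3800), p(Y) = (0.4800, 0.3500, 0.1700).
H(Y|X) = Σ p(X) · H(Y|X=·).
  X=0: p=0.3600, H(Y|X=0) = 1.2250
  X=1: p=0.2600, H(Y|X=1) = 1.1982
  X=2: p=0.3800, H(Y|X=2) = 1.4293
Weighted sum = 1.296 bits.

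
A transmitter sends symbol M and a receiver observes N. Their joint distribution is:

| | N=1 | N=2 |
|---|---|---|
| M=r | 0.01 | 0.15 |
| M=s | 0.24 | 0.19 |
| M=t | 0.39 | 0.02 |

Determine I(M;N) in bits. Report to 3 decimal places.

0.348 bits

Marginals: p(M) = (0.1600, 0.4300, 0.4100), p(N) = (0.6400, 0.3600).
I(M;N) = H(M) + H(N) − H(M,N).
H(M) = 1.4740, H(N) = 0.9427, H(M,N) = 2.0690.
I(M;N) = 1.4740 + 0.9427 − 2.0690 = 0.348 bits.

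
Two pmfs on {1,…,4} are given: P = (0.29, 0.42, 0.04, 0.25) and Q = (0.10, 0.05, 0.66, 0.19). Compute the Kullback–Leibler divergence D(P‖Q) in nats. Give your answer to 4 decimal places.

1.1591 nats

D(P‖Q) = Σ p·ln(p/q).
  0.29·ln(0.29/0.10) = 0.30877
  0.42·ln(0.42/0.05) = 0.89386
  0.04·ln(0.04/0.66) = -0.11213
  0.25·ln(0.25/0.19) = 0.06861
D(P‖Q) = 1.1591 nats.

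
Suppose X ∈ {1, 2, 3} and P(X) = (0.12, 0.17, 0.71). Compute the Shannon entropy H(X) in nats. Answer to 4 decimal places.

H(X) = −Σ p·ln p.
  −(0.12)·ln(0.12) = 0.25443
  −(0.17)·ln(0.17) = 0.30123
  −(0.71)·ln(0.71) = 0.24317
Sum: 0.25443 + 0.30123 + 0.24317 = 0.7988 nats.

0.7988 nats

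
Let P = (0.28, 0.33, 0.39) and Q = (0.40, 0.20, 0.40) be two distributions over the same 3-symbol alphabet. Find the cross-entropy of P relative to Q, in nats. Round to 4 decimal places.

H(P,Q) = −Σ p·ln q.
  −0.28·ln(0.40) = 0.25656
  −0.33·ln(0.20) = 0.53111
  −0.39·ln(0.40) = 0.35735
H(P,Q) = 1.1450 nats.

1.1450 nats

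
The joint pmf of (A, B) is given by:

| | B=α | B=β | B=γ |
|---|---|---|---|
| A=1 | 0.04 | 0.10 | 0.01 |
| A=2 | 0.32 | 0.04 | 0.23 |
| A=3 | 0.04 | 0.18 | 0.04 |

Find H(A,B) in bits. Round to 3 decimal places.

H(A,B) = −Σ p(x,y)·log₂ p(x,y) over all 9 cells.
  cell (1,α): −0.04·log₂0.04 = 0.1858
  cell (1,β): −0.10·log₂0.10 = 0.3322
  cell (1,γ): −0.01·log₂0.01 = 0.0664
  cell (2,α): −0.32·log₂0.32 = 0.5260
  cell (2,β): −0.04·log₂0.04 = 0.1858
  cell (2,γ): −0.23·log₂0.23 = 0.4877
  cell (3,α): −0.04·log₂0.04 = 0.1858
  cell (3,β): −0.18·log₂0.18 = 0.4453
  cell (3,γ): −0.04·log₂0.04 = 0.1858
Sum = 2.601 bits.

2.601 bits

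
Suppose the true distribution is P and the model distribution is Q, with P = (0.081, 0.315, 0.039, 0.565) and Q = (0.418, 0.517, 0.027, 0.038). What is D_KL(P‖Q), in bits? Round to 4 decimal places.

1.8040 bits

D(P‖Q) = Σ p·log₂(p/q).
  0.081·log₂(0.081/0.418) = -0.19177
  0.315·log₂(0.315/0.517) = -0.22517
  0.039·log₂(0.039/0.027) = 0.02069
  0.565·log₂(0.565/0.038) = 2.20021
D(P‖Q) = 1.8040 bits.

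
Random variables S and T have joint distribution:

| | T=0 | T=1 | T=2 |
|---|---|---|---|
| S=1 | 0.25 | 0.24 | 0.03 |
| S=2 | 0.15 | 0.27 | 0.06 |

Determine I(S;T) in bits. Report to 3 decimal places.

0.026 bits

Marginals: p(S) = (0.5200, 0.4800), p(T) = (0.4000, 0.5100, 0.0900).
I(S;T) = H(S) + H(T) − H(S,T).
H(S) = 0.9988, H(T) = 1.3369, H(S,T) = 2.3100.
I(S;T) = 0.9988 + 1.3369 − 2.3100 = 0.026 bits.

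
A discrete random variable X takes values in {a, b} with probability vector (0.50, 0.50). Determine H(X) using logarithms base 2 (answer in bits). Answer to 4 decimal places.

H(X) = −Σ p·log₂ p.
  −(0.50)·log₂(0.50) = 0.50000
  −(0.50)·log₂(0.50) = 0.50000
Sum: 0.50000 + 0.50000 = 1.0000 bits.

1.0000 bits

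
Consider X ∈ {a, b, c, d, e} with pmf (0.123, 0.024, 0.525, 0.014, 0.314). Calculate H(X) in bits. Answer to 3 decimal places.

H(X) = −Σ p·log₂ p.
  −(0.123)·log₂(0.123) = 0.3719
  −(0.024)·log₂(0.024) = 0.1291
  −(0.525)·log₂(0.525) = 0.4880
  −(0.014)·log₂(0.014) = 0.0862
  −(0.314)·log₂(0.314) = 0.5247
Sum: 0.3719 + 0.1291 + 0.4880 + 0.0862 + 0.5247 = 1.600 bits.

1.600 bits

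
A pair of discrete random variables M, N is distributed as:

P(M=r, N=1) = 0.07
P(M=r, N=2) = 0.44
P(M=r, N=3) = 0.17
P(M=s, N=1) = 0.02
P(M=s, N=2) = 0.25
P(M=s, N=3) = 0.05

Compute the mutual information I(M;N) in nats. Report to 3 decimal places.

0.010 nats

Marginals: p(M) = (0.6800, 0.3200), p(N) = (0.0900, 0.6900, 0.2200).
I(M;N) = H(M) + H(N) − H(M,N).
H(M) = 0.6269, H(N) = 0.8059, H(M,N) = 1.4232.
I(M;N) = 0.6269 + 0.8059 − 1.4232 = 0.010 nats.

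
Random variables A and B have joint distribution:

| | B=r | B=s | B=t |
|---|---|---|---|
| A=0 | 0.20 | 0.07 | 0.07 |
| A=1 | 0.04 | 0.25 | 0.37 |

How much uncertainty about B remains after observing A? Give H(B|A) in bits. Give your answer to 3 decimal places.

Chain rule: H(B|A) = H(A,B) − H(A).
Marginals: p(A) = (0.3400, 0.6600), p(B) = (0.2400, 0.3200, 0.4400).
H(A,B) = 2.2180 bits; H(A) = 0.9248 bits.
H(B|A) = 2.2180 − 0.9248 = 1.293 bits.

1.293 bits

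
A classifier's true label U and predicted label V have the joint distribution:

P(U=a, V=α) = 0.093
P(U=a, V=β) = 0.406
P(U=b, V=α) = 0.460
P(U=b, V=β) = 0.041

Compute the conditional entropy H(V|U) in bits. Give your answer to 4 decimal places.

0.5509 bits

Marginals: p(U) = (0.4990, 0.5010), p(V) = (0.5530, 0.4470).
H(V|U) = Σ p(U) · H(V|U=·).
  U=a: p=0.4990, H(V|U=a) = 0.6938
  U=b: p=0.5010, H(V|U=b) = 0.4086
Weighted sum = 0.5509 bits.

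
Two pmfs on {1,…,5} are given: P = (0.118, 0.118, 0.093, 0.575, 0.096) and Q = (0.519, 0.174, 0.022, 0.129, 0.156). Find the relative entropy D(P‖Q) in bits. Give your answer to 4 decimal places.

1.0477 bits

D(P‖Q) = Σ p·log₂(p/q).
  0.118·log₂(0.118/0.519) = -0.25216
  0.118·log₂(0.118/0.174) = -0.06612
  0.093·log₂(0.093/0.022) = 0.19341
  0.575·log₂(0.575/0.129) = 1.23981
  0.096·log₂(0.096/0.156) = -0.06724
D(P‖Q) = 1.0477 bits.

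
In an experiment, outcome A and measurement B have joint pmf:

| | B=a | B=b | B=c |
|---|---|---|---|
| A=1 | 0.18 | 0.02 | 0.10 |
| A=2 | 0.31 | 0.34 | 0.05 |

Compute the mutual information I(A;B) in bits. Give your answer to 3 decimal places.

0.167 bits

Marginals: p(A) = (0.3000, 0.7000), p(B) = (0.4900, 0.3600, 0.1500).
I(A;B) = H(A) + H(B) − H(A,B).
H(A) = 0.8813, H(B) = 1.4454, H(A,B) = 2.1594.
I(A;B) = 0.8813 + 1.4454 − 2.1594 = 0.167 bits.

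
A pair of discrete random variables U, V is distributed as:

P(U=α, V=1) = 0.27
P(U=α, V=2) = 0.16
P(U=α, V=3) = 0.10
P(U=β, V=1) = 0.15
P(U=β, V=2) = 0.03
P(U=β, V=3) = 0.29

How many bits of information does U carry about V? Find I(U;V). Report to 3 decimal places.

Marginals: p(U) = (0.5300, 0.4700), p(V) = (0.4200, 0.1900, 0.3900).
I(U;V) = H(U) + H(V) − H(U,V).
H(U) = 0.9974, H(V) = 1.5107, H(U,V) = 2.3454.
I(U;V) = 0.9974 + 1.5107 − 2.3454 = 0.163 bits.

0.163 bits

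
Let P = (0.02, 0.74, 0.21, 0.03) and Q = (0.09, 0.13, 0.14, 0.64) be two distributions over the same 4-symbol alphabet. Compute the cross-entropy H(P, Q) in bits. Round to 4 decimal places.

H(P,Q) = −Σ p·log₂ q.
  −0.02·log₂(0.09) = 0.06948
  −0.74·log₂(0.13) = 2.17813
  −0.21·log₂(0.14) = 0.59567
  −0.03·log₂(0.64) = 0.01932
H(P,Q) = 2.8626 bits.

2.8626 bits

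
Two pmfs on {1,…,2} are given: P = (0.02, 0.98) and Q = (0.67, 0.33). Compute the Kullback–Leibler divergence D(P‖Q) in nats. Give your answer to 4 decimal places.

0.9965 nats

D(P‖Q) = Σ p·ln(p/q).
  0.02·ln(0.02/0.67) = -0.07023
  0.98·ln(0.98/0.33) = 1.06669
D(P‖Q) = 0.9965 nats.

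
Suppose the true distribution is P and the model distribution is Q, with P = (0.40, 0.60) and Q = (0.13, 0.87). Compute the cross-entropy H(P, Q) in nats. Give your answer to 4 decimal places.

0.8996 nats

H(P,Q) = −Σ p·ln q.
  −0.40·ln(0.13) = 0.81609
  −0.60·ln(0.87) = 0.08356
H(P,Q) = 0.8996 nats.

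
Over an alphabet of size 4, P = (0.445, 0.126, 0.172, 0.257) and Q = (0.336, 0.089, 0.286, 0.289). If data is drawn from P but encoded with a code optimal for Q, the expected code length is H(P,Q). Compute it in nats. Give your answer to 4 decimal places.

H(P,Q) = −Σ p·ln q.
  −0.445·ln(0.336) = 0.48534
  −0.126·ln(0.089) = 0.30481
  −0.172·ln(0.286) = 0.21530
  −0.257·ln(0.289) = 0.31902
H(P,Q) = 1.3245 nats.

1.3245 nats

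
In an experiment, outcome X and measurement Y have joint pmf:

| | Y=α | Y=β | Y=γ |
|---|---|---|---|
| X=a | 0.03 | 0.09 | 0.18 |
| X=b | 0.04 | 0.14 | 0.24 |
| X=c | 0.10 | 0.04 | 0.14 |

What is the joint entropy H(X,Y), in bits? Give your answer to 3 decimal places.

H(X,Y) = −Σ p(x,y)·log₂ p(x,y) over all 9 cells.
  cell (a,α): −0.03·log₂0.03 = 0.1518
  cell (a,β): −0.09·log₂0.09 = 0.3127
  cell (a,γ): −0.18·log₂0.18 = 0.4453
  cell (b,α): −0.04·log₂0.04 = 0.1858
  cell (b,β): −0.14·log₂0.14 = 0.3971
  cell (b,γ): −0.24·log₂0.24 = 0.4941
  cell (c,α): −0.10·log₂0.10 = 0.3322
  cell (c,β): −0.04·log₂0.04 = 0.1858
  cell (c,γ): −0.14·log₂0.14 = 0.3971
Sum = 2.902 bits.

2.902 bits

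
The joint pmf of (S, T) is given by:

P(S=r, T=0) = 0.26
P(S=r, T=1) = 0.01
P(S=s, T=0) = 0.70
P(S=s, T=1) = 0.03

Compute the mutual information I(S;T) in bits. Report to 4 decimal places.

0.0001 bits

Marginals: p(S) = (0.2700, 0.7300), p(T) = (0.9600, 0.0400).
I(S;T) = Σ p(x,y)·log₂[p(x,y)/(p(x)p(y))].
  (r,0): 0.26·log₂(1.0031) = 0.00116
  (r,1): 0.01·log₂(0.9259) = -0.00111
  (s,0): 0.70·log₂(0.9989) = -0.00115
  (s,1): 0.03·log₂(1.0274) = 0.00117
Sum = 0.0001 bits.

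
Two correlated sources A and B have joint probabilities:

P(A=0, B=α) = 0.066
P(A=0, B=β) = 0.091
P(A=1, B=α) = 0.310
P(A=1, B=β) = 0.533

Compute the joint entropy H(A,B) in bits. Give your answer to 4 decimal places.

1.5811 bits

H(A,B) = −Σ p(x,y)·log₂ p(x,y) over all 4 cells.
  cell (0,α): −0.066·log₂0.066 = 0.25881
  cell (0,β): −0.091·log₂0.091 = 0.31468
  cell (1,α): −0.310·log₂0.310 = 0.52379
  cell (1,β): −0.533·log₂0.533 = 0.48385
Sum = 1.5811 bits.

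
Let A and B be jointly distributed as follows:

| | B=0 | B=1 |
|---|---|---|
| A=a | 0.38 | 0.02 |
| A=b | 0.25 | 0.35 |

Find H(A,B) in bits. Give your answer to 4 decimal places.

H(A,B) = −Σ p(x,y)·log₂ p(x,y) over all 4 cells.
  cell (a,0): −0.38·log₂0.38 = 0.53045
  cell (a,1): −0.02·log₂0.02 = 0.11288
  cell (b,0): −0.25·log₂0.25 = 0.50000
  cell (b,1): −0.35·log₂0.35 = 0.53010
Sum = 1.6734 bits.

1.6734 bits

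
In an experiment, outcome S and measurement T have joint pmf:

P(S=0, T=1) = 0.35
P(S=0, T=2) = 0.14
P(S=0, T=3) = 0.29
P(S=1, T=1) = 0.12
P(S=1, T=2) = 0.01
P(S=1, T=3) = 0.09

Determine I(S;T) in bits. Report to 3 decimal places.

Marginals: p(S) = (0.7800, 0.2200), p(T) = (0.4700, 0.1500, 0.3800).
I(S;T) = Σ p(x,y)·log₂[p(x,y)/(p(x)p(y))].
  (0,1): 0.35·log₂(0.9547) = -0.0234
  (0,2): 0.14·log₂(1.1966) = 0.0362
  (0,3): 0.29·log₂(0.9784) = -0.0091
  (1,1): 0.12·log₂(1.1605) = 0.0258
  (1,2): 0.01·log₂(0.3030) = -0.0172
  (1,3): 0.09·log₂(1.0766) = 0.0096
Sum = 0.022 bits.

0.022 bits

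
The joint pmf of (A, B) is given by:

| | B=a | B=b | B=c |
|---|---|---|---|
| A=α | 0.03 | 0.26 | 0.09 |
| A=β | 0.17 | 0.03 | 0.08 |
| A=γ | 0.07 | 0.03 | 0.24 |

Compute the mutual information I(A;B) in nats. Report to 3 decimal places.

0.260 nats

Marginals: p(A) = (0.3800, 0.2800, 0.3400), p(B) = (0.2700, 0.3200, 0.4100).
I(A;B) = Σ p(x,y)·ln[p(x,y)/(p(x)p(y))].
  (α,a): 0.03·ln(0.2924) = -0.0369
  (α,b): 0.26·ln(2.1382) = 0.1976
  (α,c): 0.09·ln(0.5777) = -0.0494
  (β,a): 0.17·ln(2.2487) = 0.1378
  (β,b): 0.03·ln(0.3348) = -0.0328
  (β,c): 0.08·ln(0.6969) = -0.0289
  (γ,a): 0.07·ln(0.7625) = -0.0190
  (γ,b): 0.03·ln(0.2757) = -0.0386
  (γ,c): 0.24·ln(1.7217) = 0.1304
Sum = 0.260 nats.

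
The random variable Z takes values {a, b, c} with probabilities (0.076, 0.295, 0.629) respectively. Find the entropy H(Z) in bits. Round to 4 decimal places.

H(Z) = −Σ p·log₂ p.
  −(0.076)·log₂(0.076) = 0.28256
  −(0.295)·log₂(0.295) = 0.51956
  −(0.629)·log₂(0.629) = 0.42072
Sum: 0.28256 + 0.51956 + 0.42072 = 1.2228 bits.

1.2228 bits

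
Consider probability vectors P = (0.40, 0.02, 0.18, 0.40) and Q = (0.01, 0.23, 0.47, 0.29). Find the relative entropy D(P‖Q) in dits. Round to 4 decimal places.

D(P‖Q) = Σ p·log₁₀(p/q).
  0.40·log₁₀(0.40/0.01) = 0.64082
  0.02·log₁₀(0.02/0.23) = -0.02121
  0.18·log₁₀(0.18/0.47) = -0.07503
  0.40·log₁₀(0.40/0.29) = 0.05586
D(P‖Q) = 0.6004 dits.

0.6004 dits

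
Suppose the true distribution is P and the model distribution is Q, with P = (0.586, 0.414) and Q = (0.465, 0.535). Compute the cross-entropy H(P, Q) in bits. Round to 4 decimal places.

1.0209 bits

H(P,Q) = −Σ p·log₂ q.
  −0.586·log₂(0.465) = 0.64735
  −0.414·log₂(0.535) = 0.37359
H(P,Q) = 1.0209 bits.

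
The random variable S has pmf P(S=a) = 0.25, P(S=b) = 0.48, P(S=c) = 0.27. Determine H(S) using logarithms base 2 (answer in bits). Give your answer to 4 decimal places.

1.5183 bits

H(S) = −Σ p·log₂ p.
  −(0.25)·log₂(0.25) = 0.50000
  −(0.48)·log₂(0.48) = 0.50827
  −(0.27)·log₂(0.27) = 0.51002
Sum: 0.50000 + 0.50827 + 0.51002 = 1.5183 bits.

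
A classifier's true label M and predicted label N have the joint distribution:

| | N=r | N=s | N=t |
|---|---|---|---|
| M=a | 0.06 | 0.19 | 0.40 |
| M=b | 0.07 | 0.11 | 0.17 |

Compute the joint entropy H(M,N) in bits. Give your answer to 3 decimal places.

H(M,N) = −Σ p(x,y)·log₂ p(x,y) over all 6 cells.
  cell (a,r): −0.06·log₂0.06 = 0.2435
  cell (a,s): −0.19·log₂0.19 = 0.4552
  cell (a,t): −0.40·log₂0.40 = 0.5288
  cell (b,r): −0.07·log₂0.07 = 0.2686
  cell (b,s): −0.11·log₂0.11 = 0.3503
  cell (b,t): −0.17·log₂0.17 = 0.4346
Sum = 2.281 bits.

2.281 bits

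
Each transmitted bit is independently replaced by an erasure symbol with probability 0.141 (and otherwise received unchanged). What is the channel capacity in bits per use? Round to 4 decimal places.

Binary erasure channel: capacity C = 1 − ε.
C = 1 − 0.141 = 0.8590 bits per channel use.

0.8590 bits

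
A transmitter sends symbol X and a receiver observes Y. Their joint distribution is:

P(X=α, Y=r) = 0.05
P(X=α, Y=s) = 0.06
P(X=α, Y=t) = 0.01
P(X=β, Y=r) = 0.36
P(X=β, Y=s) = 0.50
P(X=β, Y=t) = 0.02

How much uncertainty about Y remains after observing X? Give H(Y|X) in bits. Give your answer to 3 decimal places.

1.140 bits

Marginals: p(X) = (0.1200, 0.8800), p(Y) = (0.4100, 0.5600, 0.0300).
H(Y|X) = Σ p(X) · H(Y|X=·).
  X=α: p=0.1200, H(Y|X=α) = 1.3250
  X=β: p=0.8800, H(Y|X=β) = 1.1150
Weighted sum = 1.140 bits.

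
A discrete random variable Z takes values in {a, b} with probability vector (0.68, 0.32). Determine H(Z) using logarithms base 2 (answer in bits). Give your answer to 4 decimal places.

H(Z) = −Σ p·log₂ p.
  −(0.68)·log₂(0.68) = 0.37835
  −(0.32)·log₂(0.32) = 0.52603
Sum: 0.37835 + 0.52603 = 0.9044 bits.

0.9044 bits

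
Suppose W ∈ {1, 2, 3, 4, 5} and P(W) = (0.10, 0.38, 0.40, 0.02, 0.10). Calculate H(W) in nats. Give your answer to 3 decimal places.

H(W) = −Σ p·ln p.
  −(0.10)·ln(0.10) = 0.2303
  −(0.38)·ln(0.38) = 0.3677
  −(0.40)·ln(0.40) = 0.3665
  −(0.02)·ln(0.02) = 0.0782
  −(0.10)·ln(0.10) = 0.2303
Sum: 0.2303 + 0.3677 + 0.3665 + 0.0782 + 0.2303 = 1.273 nats.

1.273 nats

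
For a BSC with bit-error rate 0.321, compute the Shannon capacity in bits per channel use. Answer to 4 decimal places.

Binary symmetric channel: C = 1 − h₂(ε) where h₂ is the binary entropy function.
h₂(0.321) = −0.321·log₂0.321 − 0.679·log₂0.679 = 0.9055.
C = 1 − 0.9055 = 0.0945 bits per channel use.

0.0945 bits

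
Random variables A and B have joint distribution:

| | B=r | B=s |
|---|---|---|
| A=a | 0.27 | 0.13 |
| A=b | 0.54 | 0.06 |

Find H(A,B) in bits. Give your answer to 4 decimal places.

H(A,B) = −Σ p(x,y)·log₂ p(x,y) over all 4 cells.
  cell (a,r): −0.27·log₂0.27 = 0.51002
  cell (a,s): −0.13·log₂0.13 = 0.38264
  cell (b,r): −0.54·log₂0.54 = 0.48004
  cell (b,s): −0.06·log₂0.06 = 0.24353
Sum = 1.6162 bits.

1.6162 bits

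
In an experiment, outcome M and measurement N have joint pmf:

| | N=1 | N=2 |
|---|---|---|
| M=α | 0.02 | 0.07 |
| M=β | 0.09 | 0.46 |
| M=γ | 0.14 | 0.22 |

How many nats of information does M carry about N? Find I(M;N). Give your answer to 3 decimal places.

0.029 nats

Marginals: p(M) = (0.0900, 0.5500, 0.3600), p(N) = (0.2500, 0.7500).
I(M;N) = H(M) + H(N) − H(M,N).
H(M) = 0.9133, H(N) = 0.5623, H(M,N) = 1.4467.
I(M;N) = 0.9133 + 0.5623 − 1.4467 = 0.029 nats.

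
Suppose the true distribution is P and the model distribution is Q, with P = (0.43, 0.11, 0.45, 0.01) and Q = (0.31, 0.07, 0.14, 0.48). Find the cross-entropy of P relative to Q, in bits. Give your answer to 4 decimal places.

H(P,Q) = −Σ p·log₂ q.
  −0.43·log₂(0.31) = 0.72655
  −0.11·log₂(0.07) = 0.42202
  −0.45·log₂(0.14) = 1.27643
  −0.01·log₂(0.48) = 0.01059
H(P,Q) = 2.4356 bits.

2.4356 bits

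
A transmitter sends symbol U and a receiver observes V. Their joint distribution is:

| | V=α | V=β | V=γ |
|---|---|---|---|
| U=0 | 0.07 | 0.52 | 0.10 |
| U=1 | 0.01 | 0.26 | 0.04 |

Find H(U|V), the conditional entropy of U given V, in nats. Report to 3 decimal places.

Chain rule: H(U|V) = H(U,V) − H(V).
Marginals: p(U) = (0.6900, 0.3100), p(V) = (0.0800, 0.7800, 0.1400).
H(U,V) = 1.2815 nats; H(V) = 0.6711 nats.
H(U|V) = 1.2815 − 0.6711 = 0.610 nats.

0.610 nats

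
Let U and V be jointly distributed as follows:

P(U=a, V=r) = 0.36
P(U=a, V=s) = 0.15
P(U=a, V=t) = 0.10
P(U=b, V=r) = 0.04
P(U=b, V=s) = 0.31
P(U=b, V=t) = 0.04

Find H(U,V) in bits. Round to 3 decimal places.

2.169 bits

H(U,V) = −Σ p(x,y)·log₂ p(x,y) over all 6 cells.
  cell (a,r): −0.36·log₂0.36 = 0.5306
  cell (a,s): −0.15·log₂0.15 = 0.4105
  cell (a,t): −0.10·log₂0.10 = 0.3322
  cell (b,r): −0.04·log₂0.04 = 0.1858
  cell (b,s): −0.31·log₂0.31 = 0.5238
  cell (b,t): −0.04·log₂0.04 = 0.1858
Sum = 2.169 bits.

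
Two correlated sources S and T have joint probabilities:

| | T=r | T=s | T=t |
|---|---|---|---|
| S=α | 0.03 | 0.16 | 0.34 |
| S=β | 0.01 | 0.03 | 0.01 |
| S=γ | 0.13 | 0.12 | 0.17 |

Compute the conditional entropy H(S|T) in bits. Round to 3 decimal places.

1.124 bits

Chain rule: H(S|T) = H(S,T) − H(T).
Marginals: p(S) = (0.5300, 0.0500, 0.4200), p(T) = (0.1700, 0.3100, 0.5200).
H(S,T) = 2.5729 bits; H(T) = 1.4490 bits.
H(S|T) = 2.5729 − 1.4490 = 1.124 bits.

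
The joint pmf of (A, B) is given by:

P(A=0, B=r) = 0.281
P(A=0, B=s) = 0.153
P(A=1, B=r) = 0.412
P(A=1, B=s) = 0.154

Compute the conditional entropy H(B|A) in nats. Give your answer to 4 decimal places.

Chain rule: H(B|A) = H(A,B) − H(A).
Marginals: p(A) = (0.4340, 0.5660), p(B) = (0.6930, 0.3070).
H(A,B) = 1.2974 nats; H(A) = 0.6844 nats.
H(B|A) = 1.2974 − 0.6844 = 0.6130 nats.

0.6130 nats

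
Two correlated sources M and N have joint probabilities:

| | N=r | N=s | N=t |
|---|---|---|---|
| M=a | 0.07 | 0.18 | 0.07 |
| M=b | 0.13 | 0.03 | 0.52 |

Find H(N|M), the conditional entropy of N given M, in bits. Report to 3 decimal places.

1.103 bits

Chain rule: H(N|M) = H(M,N) − H(M).
Marginals: p(M) = (0.3200, 0.6800), p(N) = (0.2000, 0.2100, 0.5900).
H(M,N) = 2.0074 bits; H(M) = 0.9044 bits.
H(N|M) = 2.0074 − 0.9044 = 1.103 bits.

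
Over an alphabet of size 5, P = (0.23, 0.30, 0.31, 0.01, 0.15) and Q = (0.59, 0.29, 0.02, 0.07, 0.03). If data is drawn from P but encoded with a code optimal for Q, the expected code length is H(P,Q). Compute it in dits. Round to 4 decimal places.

0.9806 dits

H(P,Q) = −Σ p·log₁₀ q.
  −0.23·log₁₀(0.59) = 0.05270
  −0.30·log₁₀(0.29) = 0.16128
  −0.31·log₁₀(0.02) = 0.52668
  −0.01·log₁₀(0.07) = 0.01155
  −0.15·log₁₀(0.03) = 0.22843
H(P,Q) = 0.9806 dits.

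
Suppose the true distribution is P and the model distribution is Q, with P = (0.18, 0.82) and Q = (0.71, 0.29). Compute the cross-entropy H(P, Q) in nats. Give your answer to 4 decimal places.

1.0767 nats

H(P,Q) = −Σ p·ln q.
  −0.18·ln(0.71) = 0.06165
  −0.82·ln(0.29) = 1.01506
H(P,Q) = 1.0767 nats.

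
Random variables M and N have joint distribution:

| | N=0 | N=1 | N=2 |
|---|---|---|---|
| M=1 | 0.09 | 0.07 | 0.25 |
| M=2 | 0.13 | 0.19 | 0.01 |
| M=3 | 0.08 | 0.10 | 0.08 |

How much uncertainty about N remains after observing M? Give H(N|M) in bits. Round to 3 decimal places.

Marginals: p(M) = (0.4100, 0.3300, 0.2600), p(N) = (0.3000, 0.3600, 0.3400).
H(N|M) = Σ p(M) · H(N|M=·).
  M=1: p=0.4100, H(N|M=1) = 1.3508
  M=2: p=0.3300, H(N|M=2) = 1.1409
  M=3: p=0.2600, H(N|M=3) = 1.5766
Weighted sum = 1.340 bits.

1.340 bits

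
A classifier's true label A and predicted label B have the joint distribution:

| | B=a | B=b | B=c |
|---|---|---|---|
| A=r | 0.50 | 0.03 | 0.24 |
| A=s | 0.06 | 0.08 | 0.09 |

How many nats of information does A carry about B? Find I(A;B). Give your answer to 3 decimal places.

0.091 nats

Marginals: p(A) = (0.7700, 0.2300), p(B) = (0.5600, 0.1100, 0.3300).
I(A;B) = Σ p(x,y)·ln[p(x,y)/(p(x)p(y))].
  (r,a): 0.50·ln(1.1596) = 0.0740
  (r,b): 0.03·ln(0.3542) = -0.0311
  (r,c): 0.24·ln(0.9445) = -0.0137
  (s,a): 0.06·ln(0.4658) = -0.0458
  (s,b): 0.08·ln(3.1621) = 0.0921
  (s,c): 0.09·ln(1.1858) = 0.0153
Sum = 0.091 nats.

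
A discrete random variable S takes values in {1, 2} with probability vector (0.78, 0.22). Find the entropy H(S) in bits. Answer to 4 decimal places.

0.7602 bits

H(S) = −Σ p·log₂ p.
  −(0.78)·log₂(0.78) = 0.27959
  −(0.22)·log₂(0.22) = 0.48057
Sum: 0.27959 + 0.48057 = 0.7602 bits.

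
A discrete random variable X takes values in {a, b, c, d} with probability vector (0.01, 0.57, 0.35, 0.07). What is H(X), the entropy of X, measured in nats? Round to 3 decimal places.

H(X) = −Σ p·ln p.
  −(0.01)·ln(0.01) = 0.0461
  −(0.57)·ln(0.57) = 0.3204
  −(0.35)·ln(0.35) = 0.3674
  −(0.07)·ln(0.07) = 0.1861
Sum: 0.0461 + 0.3204 + 0.3674 + 0.1861 = 0.920 nats.

0.920 nats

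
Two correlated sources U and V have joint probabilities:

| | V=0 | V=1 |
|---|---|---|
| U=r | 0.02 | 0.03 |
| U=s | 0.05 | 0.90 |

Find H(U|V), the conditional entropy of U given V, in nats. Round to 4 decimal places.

0.1744 nats

Chain rule: H(U|V) = H(U,V) − H(V).
Marginals: p(U) = (0.0500, 0.9500), p(V) = (0.0700, 0.9300).
H(U,V) = 0.4280 nats; H(V) = 0.2536 nats.
H(U|V) = 0.4280 − 0.2536 = 0.1744 nats.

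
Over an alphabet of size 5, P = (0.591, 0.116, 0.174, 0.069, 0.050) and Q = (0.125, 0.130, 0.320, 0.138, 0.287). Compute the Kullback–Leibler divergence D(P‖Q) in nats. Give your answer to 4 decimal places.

0.6637 nats

D(P‖Q) = Σ p·ln(p/q).
  0.591·ln(0.591/0.125) = 0.91812
  0.116·ln(0.116/0.130) = -0.01322
  0.174·ln(0.174/0.320) = -0.10601
  0.069·ln(0.069/0.138) = -0.04783
  0.050·ln(0.050/0.287) = -0.08737
D(P‖Q) = 0.6637 nats.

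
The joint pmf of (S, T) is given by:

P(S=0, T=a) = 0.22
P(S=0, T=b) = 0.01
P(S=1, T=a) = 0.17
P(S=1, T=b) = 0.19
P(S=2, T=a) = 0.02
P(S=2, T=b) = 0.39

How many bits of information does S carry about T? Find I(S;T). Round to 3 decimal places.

Marginals: p(S) = (0.2300, 0.3600, 0.4100), p(T) = (0.4100, 0.5900).
I(S;T) = H(S) + H(T) − H(S,T).
H(S) = 1.5457, H(T) = 0.9765, H(S,T) = 2.0795.
I(S;T) = 1.5457 + 0.9765 − 2.0795 = 0.443 bits.

0.443 bits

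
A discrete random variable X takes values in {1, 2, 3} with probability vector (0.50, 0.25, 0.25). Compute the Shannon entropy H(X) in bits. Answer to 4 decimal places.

1.5000 bits

H(X) = −Σ p·log₂ p.
  −(0.50)·log₂(0.50) = 0.50000
  −(0.25)·log₂(0.25) = 0.50000
  −(0.25)·log₂(0.25) = 0.50000
Sum: 0.50000 + 0.50000 + 0.50000 = 1.5000 bits.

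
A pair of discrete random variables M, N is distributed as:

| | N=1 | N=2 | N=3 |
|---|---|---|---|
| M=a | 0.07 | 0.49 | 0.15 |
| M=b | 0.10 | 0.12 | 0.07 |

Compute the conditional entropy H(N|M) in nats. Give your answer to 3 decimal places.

Chain rule: H(N|M) = H(M,N) − H(M).
Marginals: p(M) = (0.7100, 0.2900), p(N) = (0.1700, 0.6100, 0.2200).
H(M,N) = 1.4911 nats; H(M) = 0.6022 nats.
H(N|M) = 1.4911 − 0.6022 = 0.889 nats.

0.889 nats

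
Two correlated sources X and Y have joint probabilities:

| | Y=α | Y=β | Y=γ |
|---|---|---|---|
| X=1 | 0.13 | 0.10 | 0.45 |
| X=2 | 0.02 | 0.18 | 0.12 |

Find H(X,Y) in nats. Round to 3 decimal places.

1.496 nats

H(X,Y) = −Σ p(x,y)·ln p(x,y) over all 6 cells.
  cell (1,α): −0.13·ln0.13 = 0.2652
  cell (1,β): −0.10·ln0.10 = 0.2303
  cell (1,γ): −0.45·ln0.45 = 0.3593
  cell (2,α): −0.02·ln0.02 = 0.0782
  cell (2,β): −0.18·ln0.18 = 0.3087
  cell (2,γ): −0.12·ln0.12 = 0.2544
Sum = 1.496 nats.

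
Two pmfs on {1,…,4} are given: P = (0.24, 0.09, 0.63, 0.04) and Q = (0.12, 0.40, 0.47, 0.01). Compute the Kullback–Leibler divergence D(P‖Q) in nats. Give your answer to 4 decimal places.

0.2721 nats

D(P‖Q) = Σ p·ln(p/q).
  0.24·ln(0.24/0.12) = 0.16636
  0.09·ln(0.09/0.40) = -0.13425
  0.63·ln(0.63/0.47) = 0.18458
  0.04·ln(0.04/0.01) = 0.05545
D(P‖Q) = 0.2721 nats.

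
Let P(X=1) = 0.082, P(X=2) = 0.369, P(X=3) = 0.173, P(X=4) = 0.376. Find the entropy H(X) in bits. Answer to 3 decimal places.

1.795 bits

H(X) = −Σ p·log₂ p.
  −(0.082)·log₂(0.082) = 0.2959
  −(0.369)·log₂(0.369) = 0.5307
  −(0.173)·log₂(0.173) = 0.4379
  −(0.376)·log₂(0.376) = 0.5306
Sum: 0.2959 + 0.5307 + 0.4379 + 0.5306 = 1.795 bits.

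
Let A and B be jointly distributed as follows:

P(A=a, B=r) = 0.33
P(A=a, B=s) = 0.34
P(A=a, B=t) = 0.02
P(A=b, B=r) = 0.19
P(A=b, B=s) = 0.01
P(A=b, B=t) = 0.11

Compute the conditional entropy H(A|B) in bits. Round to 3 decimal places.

Marginals: p(A) = (0.6900, 0.3100), p(B) = (0.5200, 0.3500, 0.1300).
H(A|B) = Σ p(B) · H(A|B=·).
  B=r: p=0.5200, H(A|B=r) = 0.9471
  B=s: p=0.3500, H(A|B=s) = 0.1872
  B=t: p=0.1300, H(A|B=t) = 0.6194
Weighted sum = 0.639 bits.

0.639 bits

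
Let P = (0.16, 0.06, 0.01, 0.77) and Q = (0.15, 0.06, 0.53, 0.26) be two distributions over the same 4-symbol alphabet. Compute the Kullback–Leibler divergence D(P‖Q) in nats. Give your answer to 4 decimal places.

0.8066 nats

D(P‖Q) = Σ p·ln(p/q).
  0.16·ln(0.16/0.15) = 0.01033
  0.06·ln(0.06/0.06) = 0.00000
  0.01·ln(0.01/0.53) = -0.03970
  0.77·ln(0.77/0.26) = 0.83600
D(P‖Q) = 0.8066 nats.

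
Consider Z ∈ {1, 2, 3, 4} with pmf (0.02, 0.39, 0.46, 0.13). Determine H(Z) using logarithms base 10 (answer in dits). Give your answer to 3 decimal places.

H(Z) = −Σ p·log₁₀ p.
  −(0.02)·log₁₀(0.02) = 0.0340
  −(0.39)·log₁₀(0.39) = 0.1595
  −(0.46)·log₁₀(0.46) = 0.1551
  −(0.13)·log₁₀(0.13) = 0.1152
Sum: 0.0340 + 0.1595 + 0.1551 + 0.1152 = 0.464 dits.

0.464 dits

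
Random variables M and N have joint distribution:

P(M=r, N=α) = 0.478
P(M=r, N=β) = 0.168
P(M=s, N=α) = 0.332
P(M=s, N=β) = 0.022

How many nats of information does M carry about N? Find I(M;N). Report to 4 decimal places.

Marginals: p(M) = (0.6460, 0.3540), p(N) = (0.8100, 0.1900).
I(M;N) = H(M) + H(N) − H(M,N).
H(M) = 0.6499, H(N) = 0.4862, H(M,N) = 1.1025.
I(M;N) = 0.6499 + 0.4862 − 1.1025 = 0.0336 nats.

0.0336 nats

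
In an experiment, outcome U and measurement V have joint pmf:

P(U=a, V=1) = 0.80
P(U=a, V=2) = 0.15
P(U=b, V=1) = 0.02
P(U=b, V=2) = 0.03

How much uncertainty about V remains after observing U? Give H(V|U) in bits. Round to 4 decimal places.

0.6463 bits

Chain rule: H(V|U) = H(U,V) − H(U).
Marginals: p(U) = (0.9500, 0.0500), p(V) = (0.8200, 0.1800).
H(U,V) = 0.9327 bits; H(U) = 0.2864 bits.
H(V|U) = 0.9327 − 0.2864 = 0.6463 bits.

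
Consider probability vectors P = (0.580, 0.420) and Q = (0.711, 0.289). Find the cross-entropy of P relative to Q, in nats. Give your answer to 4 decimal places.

0.7192 nats

H(P,Q) = −Σ p·ln q.
  −0.580·ln(0.711) = 0.19783
  −0.420·ln(0.289) = 0.52136
H(P,Q) = 0.7192 nats.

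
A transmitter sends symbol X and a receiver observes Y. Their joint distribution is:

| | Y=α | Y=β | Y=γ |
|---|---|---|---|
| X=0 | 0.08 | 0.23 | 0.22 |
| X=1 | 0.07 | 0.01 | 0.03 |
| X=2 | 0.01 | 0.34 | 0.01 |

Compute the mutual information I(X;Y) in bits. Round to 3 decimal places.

0.342 bits

Marginals: p(X) = (0.5300, 0.1100, 0.3600), p(Y) = (0.1600, 0.5800, 0.2600).
I(X;Y) = Σ p(x,y)·log₂[p(x,y)/(p(x)p(y))].
  (0,α): 0.08·log₂(0.9434) = -0.0067
  (0,β): 0.23·log₂(0.7482) = -0.0963
  (0,γ): 0.22·log₂(1.5965) = 0.1485
  (1,α): 0.07·log₂(3.9773) = 0.1394
  (1,β): 0.01·log₂(0.1567) = -0.0267
  (1,γ): 0.03·log₂(1.0490) = 0.0021
  (2,α): 0.01·log₂(0.1736) = -0.0253
  (2,β): 0.34·log₂(1.6284) = 0.2392
  (2,γ): 0.01·log₂(0.1068) = -0.0323
Sum = 0.342 bits.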